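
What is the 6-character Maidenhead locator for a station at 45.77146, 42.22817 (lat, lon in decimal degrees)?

Add 180° to longitude and 90° to latitude: 222.2282, 135.7715.
Field (20°×10°, letters A–R): 222.2282/20 → 11 → L, 135.7715/10 → 13 → N; chars LN.
Square (2°×1°, digits 0–9): 2.2282/2 → 1, 5.7715/1 → 5; chars 15.
Subsquare (5′×2.5′, letters a–x): 0.2282/0.0833333 → 2 → c, 0.7715/0.0416667 → 18 → s; chars cs.

LN15cs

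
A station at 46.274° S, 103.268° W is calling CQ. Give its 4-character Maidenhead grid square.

DE83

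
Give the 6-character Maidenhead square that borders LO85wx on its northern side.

Latitude subsquare x = 23; +1 → 24, wraps to 0 = a, carry into square.
Latitude square 5; +1 → 6.
The longitude characters are unchanged.

LO86wa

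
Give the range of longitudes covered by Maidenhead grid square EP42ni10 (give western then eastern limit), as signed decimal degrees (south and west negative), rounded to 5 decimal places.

-90.90833, -90.90000

Field E=4, P=15: +4·20° lon, +15·10° lat → SW at lon -100°, lat 60°.
Square 4, 2: +4·2° lon, +2·1° lat → SW at lon -92°, lat 62°.
Subsquare n=13, i=8: +13·0.0833333° lon, +8·0.0416667° lat → SW at lon -90.9167°, lat 62.3333°.
Extended square 1, 0: +1·0.00833333° lon, +0·0.00416667° lat → SW at lon -90.9083°, lat 62.3333°.
Cell spans 0.00833333° lon × 0.00416667° lat.
west -90.90833, east -90.90000.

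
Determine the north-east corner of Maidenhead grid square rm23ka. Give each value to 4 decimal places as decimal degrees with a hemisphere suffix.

Field R=17, M=12: +17·20° lon, +12·10° lat → SW at lon 160°, lat 30°.
Square 2, 3: +2·2° lon, +3·1° lat → SW at lon 164°, lat 33°.
Subsquare k=10, a=0: +10·0.0833333° lon, +0·0.0416667° lat → SW at lon 164.833°, lat 33°.
Cell spans 0.0833333° lon × 0.0416667° lat. NE corner is SW corner plus one full cell.
latitude 33.0417° N, longitude 164.9167° E.

33.0417° N, 164.9167° E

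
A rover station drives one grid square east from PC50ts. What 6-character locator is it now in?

Longitude subsquare t = 19; +1 → 20 = u.
The latitude characters are unchanged.

PC50us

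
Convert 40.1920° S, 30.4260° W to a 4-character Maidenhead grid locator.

HE49

Add 180° to longitude and 90° to latitude: 149.57, 49.81.
Field: 149.57/20 → 7 → H, 49.81/10 → 4 → E; chars HE.
Square: 9.57/2 → 4, 9.81/1 → 9; chars 49.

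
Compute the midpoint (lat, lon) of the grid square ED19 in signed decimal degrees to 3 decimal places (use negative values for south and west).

-50.500, -97.000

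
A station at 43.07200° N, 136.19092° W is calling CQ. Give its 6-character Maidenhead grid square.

CN13vb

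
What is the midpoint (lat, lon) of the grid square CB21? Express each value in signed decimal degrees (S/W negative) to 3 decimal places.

-78.500, -135.000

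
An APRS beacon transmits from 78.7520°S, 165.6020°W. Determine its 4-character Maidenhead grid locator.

AB71

Add 180° to longitude and 90° to latitude: 14.40, 11.25.
Field: lon ⌊14.40/20⌋ = 0 → A; lat ⌊11.25/10⌋ = 1 → B.
Square: lon ⌊14.40/2⌋ = 7; lat ⌊1.25/1⌋ = 1.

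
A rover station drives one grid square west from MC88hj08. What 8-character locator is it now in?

MC88gj98

Longitude extended square 0; −1 → -1, wraps to 9, carry into subsquare.
Longitude subsquare h = 7; −1 → 6 = g.
The latitude characters are unchanged.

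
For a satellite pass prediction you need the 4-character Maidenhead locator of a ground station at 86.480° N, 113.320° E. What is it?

OR66

Offset from 180°W / 90°S: lon 293.32°, lat 176.48°.
Field (20°×10°, letters A–R): 293.32/20 → 14 → O, 176.48/10 → 17 → R; chars OR.
Square (2°×1°, digits 0–9): 13.32/2 → 6, 6.48/1 → 6; chars 66.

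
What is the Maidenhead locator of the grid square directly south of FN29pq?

Latitude subsquare q = 16; −1 → 15 = p.
The longitude characters are unchanged.

FN29pp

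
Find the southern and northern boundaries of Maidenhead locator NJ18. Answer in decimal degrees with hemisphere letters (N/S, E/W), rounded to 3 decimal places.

Field N=13, J=9: +13·20° lon, +9·10° lat → SW at lon 80°, lat 0°.
Square 1, 8: +1·2° lon, +8·1° lat → SW at lon 82°, lat 8°.
Cell spans 2° lon × 1° lat.
south 8.000° N, north 9.000° N.

8.000° N, 9.000° N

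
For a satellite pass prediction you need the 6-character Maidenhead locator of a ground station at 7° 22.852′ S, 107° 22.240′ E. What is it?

OI32qo

Offset from 180°W / 90°S: lon 287.3707°, lat 82.6191°.
Field: 287.3707/20 → 14 → O, 82.6191/10 → 8 → I; chars OI.
Square: 7.3707/2 → 3, 2.6191/1 → 2; chars 32.
Subsquare: 1.3707/0.0833333 → 16 → q, 0.6191/0.0416667 → 14 → o; chars qo.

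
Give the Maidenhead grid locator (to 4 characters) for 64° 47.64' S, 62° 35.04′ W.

FC85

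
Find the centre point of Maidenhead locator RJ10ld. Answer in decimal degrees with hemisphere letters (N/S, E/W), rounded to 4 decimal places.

Field R=17, J=9: +17·20° lon, +9·10° lat → SW at lon 160°, lat 0°.
Square 1, 0: +1·2° lon, +0·1° lat → SW at lon 162°, lat 0°.
Subsquare l=11, d=3: +11·0.0833333° lon, +3·0.0416667° lat → SW at lon 162.917°, lat 0.125°.
Cell spans 0.0833333° lon × 0.0416667° lat. Centre is SW corner plus half of each.
latitude 0.1458° N, longitude 162.9583° E.

0.1458° N, 162.9583° E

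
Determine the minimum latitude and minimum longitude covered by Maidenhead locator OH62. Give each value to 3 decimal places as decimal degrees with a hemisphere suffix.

18.000° S, 112.000° E

Field O=14, H=7: +14·20° lon, +7·10° lat → SW at lon 100°, lat -20°.
Square 6, 2: +6·2° lon, +2·1° lat → SW at lon 112°, lat -18°.
latitude 18.000° S, longitude 112.000° E.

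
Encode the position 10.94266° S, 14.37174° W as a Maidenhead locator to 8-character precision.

Shift to the Maidenhead origin (180°W, 90°S): lon 165.62826, lat 79.05734.
Field (20°×10°, letters A–R): lon ⌊165.62826/20⌋ = 8 → I; lat ⌊79.05734/10⌋ = 7 → H.
Square (2°×1°, digits 0–9): lon ⌊5.62826/2⌋ = 2; lat ⌊9.05734/1⌋ = 9.
Subsquare (5′×2.5′, letters a–x): lon ⌊1.62826/0.0833333⌋ = 19 → t; lat ⌊0.05734/0.0416667⌋ = 1 → b.
Extended square (30″×15″, digits 0–9): lon ⌊0.04493/0.00833333⌋ = 5; lat ⌊0.01567/0.00416667⌋ = 3.

IH29tb53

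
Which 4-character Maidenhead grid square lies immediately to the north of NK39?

NL30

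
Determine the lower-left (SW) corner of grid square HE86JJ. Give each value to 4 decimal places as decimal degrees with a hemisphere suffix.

43.6250° S, 23.2500° W

Field H=7, E=4: +7·20° lon, +4·10° lat → SW at lon -40°, lat -50°.
Square 8, 6: +8·2° lon, +6·1° lat → SW at lon -24°, lat -44°.
Subsquare j=9, j=9: +9·0.0833333° lon, +9·0.0416667° lat → SW at lon -23.25°, lat -43.625°.
latitude 43.6250° S, longitude 23.2500° W.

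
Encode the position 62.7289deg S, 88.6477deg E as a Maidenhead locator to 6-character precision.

Add 180° to longitude and 90° to latitude: 268.6477, 27.2711.
Field (20°×10°, letters A–R): 268.6477/20 → 13 → N, 27.2711/10 → 2 → C; chars NC.
Square (2°×1°, digits 0–9): 8.6477/2 → 4, 7.2711/1 → 7; chars 47.
Subsquare (5′×2.5′, letters a–x): 0.6477/0.0833333 → 7 → h, 0.2711/0.0416667 → 6 → g; chars hg.

NC47hg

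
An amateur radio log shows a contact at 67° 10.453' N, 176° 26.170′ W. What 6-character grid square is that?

Shift to the Maidenhead origin (180°W, 90°S): lon 3.5638, lat 157.1742.
Field: lon ⌊3.5638/20⌋ = 0 → A; lat ⌊157.1742/10⌋ = 15 → P.
Square: lon ⌊3.5638/2⌋ = 1; lat ⌊7.1742/1⌋ = 7.
Subsquare: lon ⌊1.5638/0.0833333⌋ = 18 → s; lat ⌊0.1742/0.0416667⌋ = 4 → e.

AP17se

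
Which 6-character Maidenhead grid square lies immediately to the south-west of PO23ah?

Longitude subsquare a = 0; −1 → -1, wraps to 23 = x, carry into square.
Longitude square 2; −1 → 1.
Latitude subsquare h = 7; −1 → 6 = g.

PO13xg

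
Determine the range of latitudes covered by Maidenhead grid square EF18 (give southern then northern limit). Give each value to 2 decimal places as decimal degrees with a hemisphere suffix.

32.00° S, 31.00° S

Field E=4, F=5: +4·20° lon, +5·10° lat → SW at lon -100°, lat -40°.
Square 1, 8: +1·2° lon, +8·1° lat → SW at lon -98°, lat -32°.
Cell spans 2° lon × 1° lat.
south 32.00° S, north 31.00° S.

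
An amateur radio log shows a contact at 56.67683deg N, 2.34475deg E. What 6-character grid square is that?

Offset from 180°W / 90°S: lon 182.3448°, lat 146.6768°.
Field: 182.3448/20 → 9 → J, 146.6768/10 → 14 → O; chars JO.
Square: 2.3448/2 → 1, 6.6768/1 → 6; chars 16.
Subsquare: 0.3448/0.0833333 → 4 → e, 0.6768/0.0416667 → 16 → q; chars eq.

JO16eq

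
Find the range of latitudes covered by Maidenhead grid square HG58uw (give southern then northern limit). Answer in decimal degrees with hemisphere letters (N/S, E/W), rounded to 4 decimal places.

21.0833° S, 21.0417° S

Field H=7, G=6: +7·20° lon, +6·10° lat → SW at lon -40°, lat -30°.
Square 5, 8: +5·2° lon, +8·1° lat → SW at lon -30°, lat -22°.
Subsquare u=20, w=22: +20·0.0833333° lon, +22·0.0416667° lat → SW at lon -28.3333°, lat -21.0833°.
Cell spans 0.0833333° lon × 0.0416667° lat.
south 21.0833° S, north 21.0417° S.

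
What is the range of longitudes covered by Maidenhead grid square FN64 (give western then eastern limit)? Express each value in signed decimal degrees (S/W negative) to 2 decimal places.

Field F=5, N=13: +5·20° lon, +13·10° lat → SW at lon -80°, lat 40°.
Square 6, 4: +6·2° lon, +4·1° lat → SW at lon -68°, lat 44°.
Cell spans 2° lon × 1° lat.
west -68.00, east -66.00.

-68.00, -66.00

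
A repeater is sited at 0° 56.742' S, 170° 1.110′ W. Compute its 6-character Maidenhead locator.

AI49xb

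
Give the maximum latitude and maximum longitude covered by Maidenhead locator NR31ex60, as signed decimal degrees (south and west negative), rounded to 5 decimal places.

81.96250, 86.39167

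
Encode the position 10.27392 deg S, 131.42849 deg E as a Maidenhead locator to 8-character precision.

Add 180° to longitude and 90° to latitude: 311.42849, 79.72608.
Field: lon ⌊311.42849/20⌋ = 15 → P; lat ⌊79.72608/10⌋ = 7 → H.
Square: lon ⌊11.42849/2⌋ = 5; lat ⌊9.72608/1⌋ = 9.
Subsquare: lon ⌊1.42849/0.0833333⌋ = 17 → r; lat ⌊0.72608/0.0416667⌋ = 17 → r.
Extended square: lon ⌊0.01182/0.00833333⌋ = 1; lat ⌊0.01775/0.00416667⌋ = 4.

PH59rr14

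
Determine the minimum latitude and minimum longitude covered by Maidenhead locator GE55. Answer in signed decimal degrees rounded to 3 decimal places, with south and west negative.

-45.000, -50.000

Field G=6, E=4: +6·20° lon, +4·10° lat → SW at lon -60°, lat -50°.
Square 5, 5: +5·2° lon, +5·1° lat → SW at lon -50°, lat -45°.
latitude -45.000, longitude -50.000.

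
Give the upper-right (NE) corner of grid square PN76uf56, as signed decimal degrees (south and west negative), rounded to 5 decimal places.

46.23750, 135.71667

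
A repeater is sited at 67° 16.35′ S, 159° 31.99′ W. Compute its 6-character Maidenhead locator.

Add 180° to longitude and 90° to latitude: 20.4668, 22.7275.
Field: lon ⌊20.4668/20⌋ = 1 → B; lat ⌊22.7275/10⌋ = 2 → C.
Square: lon ⌊0.4668/2⌋ = 0; lat ⌊2.7275/1⌋ = 2.
Subsquare: lon ⌊0.4668/0.0833333⌋ = 5 → f; lat ⌊0.7275/0.0416667⌋ = 17 → r.

BC02fr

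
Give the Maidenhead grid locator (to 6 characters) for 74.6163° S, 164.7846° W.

Shift to the Maidenhead origin (180°W, 90°S): lon 15.2154, lat 15.3837.
Field: 15.2154/20 → 0 → A, 15.3837/10 → 1 → B; chars AB.
Square: 15.2154/2 → 7, 5.3837/1 → 5; chars 75.
Subsquare: 1.2154/0.0833333 → 14 → o, 0.3837/0.0416667 → 9 → j; chars oj.

AB75oj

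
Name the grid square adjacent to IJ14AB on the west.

IJ04xb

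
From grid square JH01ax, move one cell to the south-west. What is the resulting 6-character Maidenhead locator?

IH91xw

Longitude subsquare a = 0; −1 → -1, wraps to 23 = x, carry into square.
Longitude square 0; −1 → -1, wraps to 9, carry into field.
Longitude field J = 9; −1 → 8 = I.
Latitude subsquare x = 23; −1 → 22 = w.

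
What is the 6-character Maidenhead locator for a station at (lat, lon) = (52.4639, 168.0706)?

RO42al

Shift to the Maidenhead origin (180°W, 90°S): lon 348.0706, lat 142.4639.
Field: 348.0706/20 → 17 → R, 142.4639/10 → 14 → O; chars RO.
Square: 8.0706/2 → 4, 2.4639/1 → 2; chars 42.
Subsquare: 0.0706/0.0833333 → 0 → a, 0.4639/0.0416667 → 11 → l; chars al.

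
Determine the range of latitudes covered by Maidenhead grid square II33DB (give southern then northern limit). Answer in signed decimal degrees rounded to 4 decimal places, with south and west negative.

-6.9583, -6.9167

Field I=8, I=8: +8·20° lon, +8·10° lat → SW at lon -20°, lat -10°.
Square 3, 3: +3·2° lon, +3·1° lat → SW at lon -14°, lat -7°.
Subsquare d=3, b=1: +3·0.0833333° lon, +1·0.0416667° lat → SW at lon -13.75°, lat -6.95833°.
Cell spans 0.0833333° lon × 0.0416667° lat.
south -6.9583, north -6.9167.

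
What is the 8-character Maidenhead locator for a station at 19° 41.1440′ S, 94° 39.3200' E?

Offset from 180°W / 90°S: lon 274.65533°, lat 70.31427°.
Field (20°×10°, letters A–R): 274.65533/20 → 13 → N, 70.31427/10 → 7 → H; chars NH.
Square (2°×1°, digits 0–9): 14.65533/2 → 7, 0.31427/1 → 0; chars 70.
Subsquare (5′×2.5′, letters a–x): 0.65533/0.0833333 → 7 → h, 0.31427/0.0416667 → 7 → h; chars hh.
Extended square (30″×15″, digits 0–9): 0.07200/0.00833333 → 8, 0.02260/0.00416667 → 5; chars 85.

NH70hh85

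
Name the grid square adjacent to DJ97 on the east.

Longitude square 9; +1 → 10, wraps to 0, carry into field.
Longitude field D = 3; +1 → 4 = E.
The latitude characters are unchanged.

EJ07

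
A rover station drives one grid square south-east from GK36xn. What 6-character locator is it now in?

GK46am

Longitude subsquare x = 23; +1 → 24, wraps to 0 = a, carry into square.
Longitude square 3; +1 → 4.
Latitude subsquare n = 13; −1 → 12 = m.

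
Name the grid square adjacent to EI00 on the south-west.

DH99

Longitude square 0; −1 → -1, wraps to 9, carry into field.
Longitude field E = 4; −1 → 3 = D.
Latitude square 0; −1 → -1, wraps to 9, carry into field.
Latitude field I = 8; −1 → 7 = H.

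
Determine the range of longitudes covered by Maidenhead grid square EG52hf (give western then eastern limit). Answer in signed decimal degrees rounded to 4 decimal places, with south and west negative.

-89.4167, -89.3333

Field E=4, G=6: +4·20° lon, +6·10° lat → SW at lon -100°, lat -30°.
Square 5, 2: +5·2° lon, +2·1° lat → SW at lon -90°, lat -28°.
Subsquare h=7, f=5: +7·0.0833333° lon, +5·0.0416667° lat → SW at lon -89.4167°, lat -27.7917°.
Cell spans 0.0833333° lon × 0.0416667° lat.
west -89.4167, east -89.3333.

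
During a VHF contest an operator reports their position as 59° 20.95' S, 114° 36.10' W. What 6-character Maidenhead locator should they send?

DD20qp

Shift to the Maidenhead origin (180°W, 90°S): lon 65.3983, lat 30.6508.
Field: 65.3983/20 → 3 → D, 30.6508/10 → 3 → D; chars DD.
Square: 5.3983/2 → 2, 0.6508/1 → 0; chars 20.
Subsquare: 1.3983/0.0833333 → 16 → q, 0.6508/0.0416667 → 15 → p; chars qp.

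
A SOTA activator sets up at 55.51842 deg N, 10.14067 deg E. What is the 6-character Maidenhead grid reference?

JO55bm

Shift to the Maidenhead origin (180°W, 90°S): lon 190.1407, lat 145.5184.
Field: 190.1407/20 → 9 → J, 145.5184/10 → 14 → O; chars JO.
Square: 10.1407/2 → 5, 5.5184/1 → 5; chars 55.
Subsquare: 0.1407/0.0833333 → 1 → b, 0.5184/0.0416667 → 12 → m; chars bm.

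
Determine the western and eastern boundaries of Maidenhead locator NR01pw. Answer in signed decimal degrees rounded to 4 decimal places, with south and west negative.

Field N=13, R=17: +13·20° lon, +17·10° lat → SW at lon 80°, lat 80°.
Square 0, 1: +0·2° lon, +1·1° lat → SW at lon 80°, lat 81°.
Subsquare p=15, w=22: +15·0.0833333° lon, +22·0.0416667° lat → SW at lon 81.25°, lat 81.9167°.
Cell spans 0.0833333° lon × 0.0416667° lat.
west 81.2500, east 81.3333.

81.2500, 81.3333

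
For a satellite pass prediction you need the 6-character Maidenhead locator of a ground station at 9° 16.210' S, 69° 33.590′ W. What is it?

FI50fr

Shift to the Maidenhead origin (180°W, 90°S): lon 110.4402, lat 80.7298.
Field (20°×10°, letters A–R): lon ⌊110.4402/20⌋ = 5 → F; lat ⌊80.7298/10⌋ = 8 → I.
Square (2°×1°, digits 0–9): lon ⌊10.4402/2⌋ = 5; lat ⌊0.7298/1⌋ = 0.
Subsquare (5′×2.5′, letters a–x): lon ⌊0.4402/0.0833333⌋ = 5 → f; lat ⌊0.7298/0.0416667⌋ = 17 → r.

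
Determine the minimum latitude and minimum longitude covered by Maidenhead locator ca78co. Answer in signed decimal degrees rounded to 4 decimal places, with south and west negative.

-81.4167, -125.8333

Field C=2, A=0: +2·20° lon, +0·10° lat → SW at lon -140°, lat -90°.
Square 7, 8: +7·2° lon, +8·1° lat → SW at lon -126°, lat -82°.
Subsquare c=2, o=14: +2·0.0833333° lon, +14·0.0416667° lat → SW at lon -125.833°, lat -81.4167°.
latitude -81.4167, longitude -125.8333.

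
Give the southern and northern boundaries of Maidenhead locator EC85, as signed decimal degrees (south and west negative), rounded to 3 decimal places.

Field E=4, C=2: +4·20° lon, +2·10° lat → SW at lon -100°, lat -70°.
Square 8, 5: +8·2° lon, +5·1° lat → SW at lon -84°, lat -65°.
Cell spans 2° lon × 1° lat.
south -65.000, north -64.000.

-65.000, -64.000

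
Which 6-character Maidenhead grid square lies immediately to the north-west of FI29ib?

FI29hc

Longitude subsquare i = 8; −1 → 7 = h.
Latitude subsquare b = 1; +1 → 2 = c.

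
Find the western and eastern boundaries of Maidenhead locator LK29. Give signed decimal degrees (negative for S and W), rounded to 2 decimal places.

Field L=11, K=10: +11·20° lon, +10·10° lat → SW at lon 40°, lat 10°.
Square 2, 9: +2·2° lon, +9·1° lat → SW at lon 44°, lat 19°.
Cell spans 2° lon × 1° lat.
west 44.00, east 46.00.

44.00, 46.00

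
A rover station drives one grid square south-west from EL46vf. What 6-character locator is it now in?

EL46ue

Longitude subsquare v = 21; −1 → 20 = u.
Latitude subsquare f = 5; −1 → 4 = e.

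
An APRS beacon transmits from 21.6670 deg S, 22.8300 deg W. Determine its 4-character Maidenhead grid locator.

HG88

Shift to the Maidenhead origin (180°W, 90°S): lon 157.17, lat 68.33.
Field: 157.17/20 → 7 → H, 68.33/10 → 6 → G; chars HG.
Square: 17.17/2 → 8, 8.33/1 → 8; chars 88.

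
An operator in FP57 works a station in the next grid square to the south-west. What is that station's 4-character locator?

FP46

Longitude square 5; −1 → 4.
Latitude square 7; −1 → 6.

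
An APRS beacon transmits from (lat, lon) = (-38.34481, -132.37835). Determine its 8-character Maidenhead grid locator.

CF31tp47

Offset from 180°W / 90°S: lon 47.62165°, lat 51.65519°.
Field (20°×10°, letters A–R): lon ⌊47.62165/20⌋ = 2 → C; lat ⌊51.65519/10⌋ = 5 → F.
Square (2°×1°, digits 0–9): lon ⌊7.62165/2⌋ = 3; lat ⌊1.65519/1⌋ = 1.
Subsquare (5′×2.5′, letters a–x): lon ⌊1.62165/0.0833333⌋ = 19 → t; lat ⌊0.65519/0.0416667⌋ = 15 → p.
Extended square (30″×15″, digits 0–9): lon ⌊0.03832/0.00833333⌋ = 4; lat ⌊0.03019/0.00416667⌋ = 7.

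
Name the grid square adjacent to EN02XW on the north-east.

Longitude subsquare x = 23; +1 → 24, wraps to 0 = a, carry into square.
Longitude square 0; +1 → 1.
Latitude subsquare w = 22; +1 → 23 = x.

EN12ax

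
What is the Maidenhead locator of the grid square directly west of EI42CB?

Longitude subsquare c = 2; −1 → 1 = b.
The latitude characters are unchanged.

EI42bb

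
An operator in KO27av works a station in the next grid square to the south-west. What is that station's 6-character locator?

Longitude subsquare a = 0; −1 → -1, wraps to 23 = x, carry into square.
Longitude square 2; −1 → 1.
Latitude subsquare v = 21; −1 → 20 = u.

KO17xu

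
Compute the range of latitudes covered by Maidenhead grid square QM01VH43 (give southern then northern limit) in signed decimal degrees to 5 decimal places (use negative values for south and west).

31.30417, 31.30833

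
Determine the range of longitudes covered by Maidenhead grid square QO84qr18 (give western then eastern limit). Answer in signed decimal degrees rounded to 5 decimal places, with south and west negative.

157.34167, 157.35000

Field Q=16, O=14: +16·20° lon, +14·10° lat → SW at lon 140°, lat 50°.
Square 8, 4: +8·2° lon, +4·1° lat → SW at lon 156°, lat 54°.
Subsquare q=16, r=17: +16·0.0833333° lon, +17·0.0416667° lat → SW at lon 157.333°, lat 54.7083°.
Extended square 1, 8: +1·0.00833333° lon, +8·0.00416667° lat → SW at lon 157.342°, lat 54.7417°.
Cell spans 0.00833333° lon × 0.00416667° lat.
west 157.34167, east 157.35000.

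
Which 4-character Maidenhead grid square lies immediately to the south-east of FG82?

FG91

Longitude square 8; +1 → 9.
Latitude square 2; −1 → 1.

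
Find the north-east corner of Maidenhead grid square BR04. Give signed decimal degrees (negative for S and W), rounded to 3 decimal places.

85.000, -158.000

Field B=1, R=17: +1·20° lon, +17·10° lat → SW at lon -160°, lat 80°.
Square 0, 4: +0·2° lon, +4·1° lat → SW at lon -160°, lat 84°.
Cell spans 2° lon × 1° lat. NE corner is SW corner plus one full cell.
latitude 85.000, longitude -158.000.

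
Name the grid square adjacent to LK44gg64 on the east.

Longitude extended square 6; +1 → 7.
The latitude characters are unchanged.

LK44gg74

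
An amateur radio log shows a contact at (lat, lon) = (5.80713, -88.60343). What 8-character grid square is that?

EJ55qt73

Shift to the Maidenhead origin (180°W, 90°S): lon 91.39657, lat 95.80713.
Field (20°×10°, letters A–R): 91.39657/20 → 4 → E, 95.80713/10 → 9 → J; chars EJ.
Square (2°×1°, digits 0–9): 11.39657/2 → 5, 5.80713/1 → 5; chars 55.
Subsquare (5′×2.5′, letters a–x): 1.39657/0.0833333 → 16 → q, 0.80713/0.0416667 → 19 → t; chars qt.
Extended square (30″×15″, digits 0–9): 0.06324/0.00833333 → 7, 0.01546/0.00416667 → 3; chars 73.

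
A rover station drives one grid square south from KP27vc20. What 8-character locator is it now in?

KP27vb29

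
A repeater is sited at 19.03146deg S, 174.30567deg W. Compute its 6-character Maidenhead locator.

AH20ux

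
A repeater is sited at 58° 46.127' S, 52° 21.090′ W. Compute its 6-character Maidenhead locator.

GD31tf

Add 180° to longitude and 90° to latitude: 127.6485, 31.2312.
Field (20°×10°, letters A–R): lon ⌊127.6485/20⌋ = 6 → G; lat ⌊31.2312/10⌋ = 3 → D.
Square (2°×1°, digits 0–9): lon ⌊7.6485/2⌋ = 3; lat ⌊1.2312/1⌋ = 1.
Subsquare (5′×2.5′, letters a–x): lon ⌊1.6485/0.0833333⌋ = 19 → t; lat ⌊0.2312/0.0416667⌋ = 5 → f.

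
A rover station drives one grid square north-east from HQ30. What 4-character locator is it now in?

HQ41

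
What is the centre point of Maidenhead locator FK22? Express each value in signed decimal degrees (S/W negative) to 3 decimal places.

Field F=5, K=10: +5·20° lon, +10·10° lat → SW at lon -80°, lat 10°.
Square 2, 2: +2·2° lon, +2·1° lat → SW at lon -76°, lat 12°.
Cell spans 2° lon × 1° lat. Centre is SW corner plus half of each.
latitude 12.500, longitude -75.000.

12.500, -75.000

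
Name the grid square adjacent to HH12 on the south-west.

HH01

Longitude square 1; −1 → 0.
Latitude square 2; −1 → 1.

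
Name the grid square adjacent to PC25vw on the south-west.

PC25uv

Longitude subsquare v = 21; −1 → 20 = u.
Latitude subsquare w = 22; −1 → 21 = v.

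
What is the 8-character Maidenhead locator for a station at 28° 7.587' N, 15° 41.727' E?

JL78ud30

Shift to the Maidenhead origin (180°W, 90°S): lon 195.69545, lat 118.12645.
Field: 195.69545/20 → 9 → J, 118.12645/10 → 11 → L; chars JL.
Square: 15.69545/2 → 7, 8.12645/1 → 8; chars 78.
Subsquare: 1.69545/0.0833333 → 20 → u, 0.12645/0.0416667 → 3 → d; chars ud.
Extended square: 0.02878/0.00833333 → 3, 0.00145/0.00416667 → 0; chars 30.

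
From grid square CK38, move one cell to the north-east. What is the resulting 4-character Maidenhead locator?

Longitude square 3; +1 → 4.
Latitude square 8; +1 → 9.

CK49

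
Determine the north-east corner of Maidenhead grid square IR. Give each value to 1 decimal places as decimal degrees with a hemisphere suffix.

90.0° N, 0.0° E

Field I=8, R=17: +8·20° lon, +17·10° lat → SW at lon -20°, lat 80°.
Cell spans 20° lon × 10° lat. NE corner is SW corner plus one full cell.
latitude 90.0° N, longitude 0.0° E.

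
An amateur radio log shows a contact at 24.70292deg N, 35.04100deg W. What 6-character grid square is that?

HL24lq

Shift to the Maidenhead origin (180°W, 90°S): lon 144.9590, lat 114.7029.
Field: lon ⌊144.9590/20⌋ = 7 → H; lat ⌊114.7029/10⌋ = 11 → L.
Square: lon ⌊4.9590/2⌋ = 2; lat ⌊4.7029/1⌋ = 4.
Subsquare: lon ⌊0.9590/0.0833333⌋ = 11 → l; lat ⌊0.7029/0.0416667⌋ = 16 → q.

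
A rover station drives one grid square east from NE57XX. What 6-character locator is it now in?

NE67ax

Longitude subsquare x = 23; +1 → 24, wraps to 0 = a, carry into square.
Longitude square 5; +1 → 6.
The latitude characters are unchanged.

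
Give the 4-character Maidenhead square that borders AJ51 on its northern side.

Latitude square 1; +1 → 2.
The longitude characters are unchanged.

AJ52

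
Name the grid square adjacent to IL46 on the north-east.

IL57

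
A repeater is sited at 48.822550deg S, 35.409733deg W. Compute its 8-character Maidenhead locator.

HE21he02

Add 180° to longitude and 90° to latitude: 144.59027, 41.17745.
Field: lon ⌊144.59027/20⌋ = 7 → H; lat ⌊41.17745/10⌋ = 4 → E.
Square: lon ⌊4.59027/2⌋ = 2; lat ⌊1.17745/1⌋ = 1.
Subsquare: lon ⌊0.59027/0.0833333⌋ = 7 → h; lat ⌊0.17745/0.0416667⌋ = 4 → e.
Extended square: lon ⌊0.00693/0.00833333⌋ = 0; lat ⌊0.01078/0.00416667⌋ = 2.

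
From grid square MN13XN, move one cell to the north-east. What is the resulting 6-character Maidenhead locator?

Longitude subsquare x = 23; +1 → 24, wraps to 0 = a, carry into square.
Longitude square 1; +1 → 2.
Latitude subsquare n = 13; +1 → 14 = o.

MN23ao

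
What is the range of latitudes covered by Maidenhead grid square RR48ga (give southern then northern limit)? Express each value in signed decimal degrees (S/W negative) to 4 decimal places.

Field R=17, R=17: +17·20° lon, +17·10° lat → SW at lon 160°, lat 80°.
Square 4, 8: +4·2° lon, +8·1° lat → SW at lon 168°, lat 88°.
Subsquare g=6, a=0: +6·0.0833333° lon, +0·0.0416667° lat → SW at lon 168.5°, lat 88°.
Cell spans 0.0833333° lon × 0.0416667° lat.
south 88.0000, north 88.0417.

88.0000, 88.0417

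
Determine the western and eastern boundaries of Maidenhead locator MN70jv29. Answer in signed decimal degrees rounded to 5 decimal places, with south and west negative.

Field M=12, N=13: +12·20° lon, +13·10° lat → SW at lon 60°, lat 40°.
Square 7, 0: +7·2° lon, +0·1° lat → SW at lon 74°, lat 40°.
Subsquare j=9, v=21: +9·0.0833333° lon, +21·0.0416667° lat → SW at lon 74.75°, lat 40.875°.
Extended square 2, 9: +2·0.00833333° lon, +9·0.00416667° lat → SW at lon 74.7667°, lat 40.9125°.
Cell spans 0.00833333° lon × 0.00416667° lat.
west 74.76667, east 74.77500.

74.76667, 74.77500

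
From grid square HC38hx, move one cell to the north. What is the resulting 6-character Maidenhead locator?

Latitude subsquare x = 23; +1 → 24, wraps to 0 = a, carry into square.
Latitude square 8; +1 → 9.
The longitude characters are unchanged.

HC39ha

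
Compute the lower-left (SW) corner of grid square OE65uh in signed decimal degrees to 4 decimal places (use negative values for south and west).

-44.7083, 113.6667

Field O=14, E=4: +14·20° lon, +4·10° lat → SW at lon 100°, lat -50°.
Square 6, 5: +6·2° lon, +5·1° lat → SW at lon 112°, lat -45°.
Subsquare u=20, h=7: +20·0.0833333° lon, +7·0.0416667° lat → SW at lon 113.667°, lat -44.7083°.
latitude -44.7083, longitude 113.6667.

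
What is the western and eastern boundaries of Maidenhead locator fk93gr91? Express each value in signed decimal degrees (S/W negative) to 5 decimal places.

Field F=5, K=10: +5·20° lon, +10·10° lat → SW at lon -80°, lat 10°.
Square 9, 3: +9·2° lon, +3·1° lat → SW at lon -62°, lat 13°.
Subsquare g=6, r=17: +6·0.0833333° lon, +17·0.0416667° lat → SW at lon -61.5°, lat 13.7083°.
Extended square 9, 1: +9·0.00833333° lon, +1·0.00416667° lat → SW at lon -61.425°, lat 13.7125°.
Cell spans 0.00833333° lon × 0.00416667° lat.
west -61.42500, east -61.41667.

-61.42500, -61.41667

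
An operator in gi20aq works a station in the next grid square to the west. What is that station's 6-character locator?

Longitude subsquare a = 0; −1 → -1, wraps to 23 = x, carry into square.
Longitude square 2; −1 → 1.
The latitude characters are unchanged.

GI10xq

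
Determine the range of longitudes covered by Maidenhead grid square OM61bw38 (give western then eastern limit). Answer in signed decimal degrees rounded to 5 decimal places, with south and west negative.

112.10833, 112.11667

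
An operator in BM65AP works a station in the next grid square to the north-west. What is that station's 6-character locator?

Longitude subsquare a = 0; −1 → -1, wraps to 23 = x, carry into square.
Longitude square 6; −1 → 5.
Latitude subsquare p = 15; +1 → 16 = q.

BM55xq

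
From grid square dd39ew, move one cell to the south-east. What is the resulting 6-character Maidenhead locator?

DD39fv

Longitude subsquare e = 4; +1 → 5 = f.
Latitude subsquare w = 22; −1 → 21 = v.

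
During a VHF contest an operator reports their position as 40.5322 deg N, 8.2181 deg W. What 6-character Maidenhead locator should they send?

IN50vm

Add 180° to longitude and 90° to latitude: 171.7819, 130.5322.
Field: 171.7819/20 → 8 → I, 130.5322/10 → 13 → N; chars IN.
Square: 11.7819/2 → 5, 0.5322/1 → 0; chars 50.
Subsquare: 1.7819/0.0833333 → 21 → v, 0.5322/0.0416667 → 12 → m; chars vm.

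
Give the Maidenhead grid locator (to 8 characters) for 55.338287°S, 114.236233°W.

DD24vp18

Add 180° to longitude and 90° to latitude: 65.76377, 34.66171.
Field: lon ⌊65.76377/20⌋ = 3 → D; lat ⌊34.66171/10⌋ = 3 → D.
Square: lon ⌊5.76377/2⌋ = 2; lat ⌊4.66171/1⌋ = 4.
Subsquare: lon ⌊1.76377/0.0833333⌋ = 21 → v; lat ⌊0.66171/0.0416667⌋ = 15 → p.
Extended square: lon ⌊0.01377/0.00833333⌋ = 1; lat ⌊0.03671/0.00416667⌋ = 8.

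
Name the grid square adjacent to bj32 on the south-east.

BJ41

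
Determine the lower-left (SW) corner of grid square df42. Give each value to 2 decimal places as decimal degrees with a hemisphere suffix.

Field D=3, F=5: +3·20° lon, +5·10° lat → SW at lon -120°, lat -40°.
Square 4, 2: +4·2° lon, +2·1° lat → SW at lon -112°, lat -38°.
latitude 38.00° S, longitude 112.00° W.

38.00° S, 112.00° W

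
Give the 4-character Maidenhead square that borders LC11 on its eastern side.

LC21

Longitude square 1; +1 → 2.
The latitude characters are unchanged.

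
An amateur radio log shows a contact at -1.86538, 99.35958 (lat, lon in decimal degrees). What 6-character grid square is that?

NI98qd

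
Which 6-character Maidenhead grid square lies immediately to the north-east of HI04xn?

HI14ao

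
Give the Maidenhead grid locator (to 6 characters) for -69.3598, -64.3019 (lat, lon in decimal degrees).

Add 180° to longitude and 90° to latitude: 115.6981, 20.6402.
Field: lon ⌊115.6981/20⌋ = 5 → F; lat ⌊20.6402/10⌋ = 2 → C.
Square: lon ⌊15.6981/2⌋ = 7; lat ⌊0.6402/1⌋ = 0.
Subsquare: lon ⌊1.6981/0.0833333⌋ = 20 → u; lat ⌊0.6402/0.0416667⌋ = 15 → p.

FC70up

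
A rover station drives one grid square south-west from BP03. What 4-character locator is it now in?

Longitude square 0; −1 → -1, wraps to 9, carry into field.
Longitude field B = 1; −1 → 0 = A.
Latitude square 3; −1 → 2.

AP92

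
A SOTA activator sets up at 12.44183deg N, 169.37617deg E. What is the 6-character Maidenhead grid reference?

Offset from 180°W / 90°S: lon 349.3762°, lat 102.4418°.
Field: lon ⌊349.3762/20⌋ = 17 → R; lat ⌊102.4418/10⌋ = 10 → K.
Square: lon ⌊9.3762/2⌋ = 4; lat ⌊2.4418/1⌋ = 2.
Subsquare: lon ⌊1.3762/0.0833333⌋ = 16 → q; lat ⌊0.4418/0.0416667⌋ = 10 → k.

RK42qk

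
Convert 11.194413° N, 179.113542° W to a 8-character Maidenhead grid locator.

Offset from 180°W / 90°S: lon 0.88646°, lat 101.19441°.
Field: lon ⌊0.88646/20⌋ = 0 → A; lat ⌊101.19441/10⌋ = 10 → K.
Square: lon ⌊0.88646/2⌋ = 0; lat ⌊1.19441/1⌋ = 1.
Subsquare: lon ⌊0.88646/0.0833333⌋ = 10 → k; lat ⌊0.19441/0.0416667⌋ = 4 → e.
Extended square: lon ⌊0.05312/0.00833333⌋ = 6; lat ⌊0.02775/0.00416667⌋ = 6.

AK01ke66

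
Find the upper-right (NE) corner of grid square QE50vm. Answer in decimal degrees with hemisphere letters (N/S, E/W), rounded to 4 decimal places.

Field Q=16, E=4: +16·20° lon, +4·10° lat → SW at lon 140°, lat -50°.
Square 5, 0: +5·2° lon, +0·1° lat → SW at lon 150°, lat -50°.
Subsquare v=21, m=12: +21·0.0833333° lon, +12·0.0416667° lat → SW at lon 151.75°, lat -49.5°.
Cell spans 0.0833333° lon × 0.0416667° lat. NE corner is SW corner plus one full cell.
latitude 49.4583° S, longitude 151.8333° E.

49.4583° S, 151.8333° E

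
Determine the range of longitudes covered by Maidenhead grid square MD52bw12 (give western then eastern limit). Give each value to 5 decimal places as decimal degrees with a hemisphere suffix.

70.09167° E, 70.10000° E

Field M=12, D=3: +12·20° lon, +3·10° lat → SW at lon 60°, lat -60°.
Square 5, 2: +5·2° lon, +2·1° lat → SW at lon 70°, lat -58°.
Subsquare b=1, w=22: +1·0.0833333° lon, +22·0.0416667° lat → SW at lon 70.0833°, lat -57.0833°.
Extended square 1, 2: +1·0.00833333° lon, +2·0.00416667° lat → SW at lon 70.0917°, lat -57.075°.
Cell spans 0.00833333° lon × 0.00416667° lat.
west 70.09167° E, east 70.10000° E.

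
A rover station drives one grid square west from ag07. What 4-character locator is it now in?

RG97

Longitude square 0; −1 → -1, wraps to 9, carry into field.
Longitude field A = 0; −1 → -1, wraps to 17 = R, wrapping around the antimeridian.
The latitude characters are unchanged.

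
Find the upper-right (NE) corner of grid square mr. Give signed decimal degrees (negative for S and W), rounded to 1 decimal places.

90.0, 80.0

Field M=12, R=17: +12·20° lon, +17·10° lat → SW at lon 60°, lat 80°.
Cell spans 20° lon × 10° lat. NE corner is SW corner plus one full cell.
latitude 90.0, longitude 80.0.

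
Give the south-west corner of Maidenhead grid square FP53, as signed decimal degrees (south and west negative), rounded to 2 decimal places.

63.00, -70.00

Field F=5, P=15: +5·20° lon, +15·10° lat → SW at lon -80°, lat 60°.
Square 5, 3: +5·2° lon, +3·1° lat → SW at lon -70°, lat 63°.
latitude 63.00, longitude -70.00.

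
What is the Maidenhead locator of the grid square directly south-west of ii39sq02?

Longitude extended square 0; −1 → -1, wraps to 9, carry into subsquare.
Longitude subsquare s = 18; −1 → 17 = r.
Latitude extended square 2; −1 → 1.

II39rq91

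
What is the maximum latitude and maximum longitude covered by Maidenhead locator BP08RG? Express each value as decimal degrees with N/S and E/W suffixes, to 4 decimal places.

Field B=1, P=15: +1·20° lon, +15·10° lat → SW at lon -160°, lat 60°.
Square 0, 8: +0·2° lon, +8·1° lat → SW at lon -160°, lat 68°.
Subsquare r=17, g=6: +17·0.0833333° lon, +6·0.0416667° lat → SW at lon -158.583°, lat 68.25°.
Cell spans 0.0833333° lon × 0.0416667° lat. NE corner is SW corner plus one full cell.
latitude 68.2917° N, longitude 158.5000° W.

68.2917° N, 158.5000° W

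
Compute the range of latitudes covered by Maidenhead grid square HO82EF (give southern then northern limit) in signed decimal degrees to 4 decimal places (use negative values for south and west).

52.2083, 52.2500

Field H=7, O=14: +7·20° lon, +14·10° lat → SW at lon -40°, lat 50°.
Square 8, 2: +8·2° lon, +2·1° lat → SW at lon -24°, lat 52°.
Subsquare e=4, f=5: +4·0.0833333° lon, +5·0.0416667° lat → SW at lon -23.6667°, lat 52.2083°.
Cell spans 0.0833333° lon × 0.0416667° lat.
south 52.2083, north 52.2500.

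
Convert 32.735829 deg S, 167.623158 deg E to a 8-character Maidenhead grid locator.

RF37tg43

Add 180° to longitude and 90° to latitude: 347.62316, 57.26417.
Field: 347.62316/20 → 17 → R, 57.26417/10 → 5 → F; chars RF.
Square: 7.62316/2 → 3, 7.26417/1 → 7; chars 37.
Subsquare: 1.62316/0.0833333 → 19 → t, 0.26417/0.0416667 → 6 → g; chars tg.
Extended square: 0.03982/0.00833333 → 4, 0.01417/0.00416667 → 3; chars 43.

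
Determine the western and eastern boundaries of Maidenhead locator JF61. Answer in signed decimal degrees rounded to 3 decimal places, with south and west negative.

12.000, 14.000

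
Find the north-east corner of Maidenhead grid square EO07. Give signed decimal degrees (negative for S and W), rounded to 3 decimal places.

58.000, -98.000

Field E=4, O=14: +4·20° lon, +14·10° lat → SW at lon -100°, lat 50°.
Square 0, 7: +0·2° lon, +7·1° lat → SW at lon -100°, lat 57°.
Cell spans 2° lon × 1° lat. NE corner is SW corner plus one full cell.
latitude 58.000, longitude -98.000.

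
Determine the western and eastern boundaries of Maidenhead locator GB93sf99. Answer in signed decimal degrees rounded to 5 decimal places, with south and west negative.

Field G=6, B=1: +6·20° lon, +1·10° lat → SW at lon -60°, lat -80°.
Square 9, 3: +9·2° lon, +3·1° lat → SW at lon -42°, lat -77°.
Subsquare s=18, f=5: +18·0.0833333° lon, +5·0.0416667° lat → SW at lon -40.5°, lat -76.7917°.
Extended square 9, 9: +9·0.00833333° lon, +9·0.00416667° lat → SW at lon -40.425°, lat -76.7542°.
Cell spans 0.00833333° lon × 0.00416667° lat.
west -40.42500, east -40.41667.

-40.42500, -40.41667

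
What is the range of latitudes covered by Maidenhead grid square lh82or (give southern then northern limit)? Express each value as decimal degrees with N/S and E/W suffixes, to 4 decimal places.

17.2917° S, 17.2500° S

Field L=11, H=7: +11·20° lon, +7·10° lat → SW at lon 40°, lat -20°.
Square 8, 2: +8·2° lon, +2·1° lat → SW at lon 56°, lat -18°.
Subsquare o=14, r=17: +14·0.0833333° lon, +17·0.0416667° lat → SW at lon 57.1667°, lat -17.2917°.
Cell spans 0.0833333° lon × 0.0416667° lat.
south 17.2917° S, north 17.2500° S.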